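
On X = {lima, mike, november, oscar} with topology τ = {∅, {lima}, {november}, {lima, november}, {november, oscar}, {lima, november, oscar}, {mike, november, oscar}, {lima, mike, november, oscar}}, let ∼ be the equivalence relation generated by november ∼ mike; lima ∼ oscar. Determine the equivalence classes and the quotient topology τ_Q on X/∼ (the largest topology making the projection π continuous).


X/∼ = {[lima=oscar], [mike=november]}; |τ_Q| = 2.

Equivalence classes: [lima=oscar], [mike=november].
Quotient map π: X → X/∼ sends lima ↦ [lima=oscar], mike ↦ [mike=november], november ↦ [mike=november], oscar ↦ [lima=oscar].
For each subset V ⊆ X/∼, compute π^{-1}(V) ⊆ X and check whether π^{-1}(V) ∈ τ. V is open in τ_Q iff π^{-1}(V) ∈ τ.
  V = {}: π^{-1}(V) = ∅ ∈ τ ✓.
  V = {[lima=oscar]}: π^{-1}(V) = {lima, oscar} ∉ τ ✗.
  V = {[mike=november]}: π^{-1}(V) = {mike, november} ∉ τ ✗.
  V = {[lima=oscar], [mike=november]}: π^{-1}(V) = {lima, mike, november, oscar} ∈ τ ✓.
Open sets in the quotient: τ_Q = {{}, {[lima=oscar], [mike=november]}} (2 elements).


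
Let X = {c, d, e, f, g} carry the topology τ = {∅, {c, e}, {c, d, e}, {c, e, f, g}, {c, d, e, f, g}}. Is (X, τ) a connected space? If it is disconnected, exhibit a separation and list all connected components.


(X, τ) is connected.

Find clopen sets (U ∈ τ with X ∖ U ∈ τ):
  U = ∅, X ∖ U = {c, d, e, f, g} — both open, so U is clopen.
  U = {c, d, e, f, g}, X ∖ U = ∅ — both open, so U is clopen.
Only trivial clopens (∅ and X) exist, so (X, τ) is connected.
Compute connected components by grouping points that agree on all clopens:
  component: {c, d, e, f, g}


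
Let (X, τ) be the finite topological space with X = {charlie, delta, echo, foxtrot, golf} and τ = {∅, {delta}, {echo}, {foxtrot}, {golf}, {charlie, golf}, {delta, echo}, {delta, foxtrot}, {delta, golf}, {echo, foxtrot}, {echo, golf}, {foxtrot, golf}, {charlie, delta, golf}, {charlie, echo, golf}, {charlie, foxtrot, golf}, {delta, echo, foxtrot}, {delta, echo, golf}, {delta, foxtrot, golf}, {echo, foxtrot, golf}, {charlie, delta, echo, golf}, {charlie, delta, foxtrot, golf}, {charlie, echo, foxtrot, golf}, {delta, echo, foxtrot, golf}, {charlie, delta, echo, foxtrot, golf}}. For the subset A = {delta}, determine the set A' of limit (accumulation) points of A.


A' = ∅

For each x ∈ X, list the open sets U ∈ τ with x ∈ U, then check whether U ∩ (A ∖ {x}) ≠ ∅ for every such U.
  x = charlie: open {charlie, golf} ∋ x has {charlie, golf} ∩ (A ∖ {charlie}) = ∅, so x is NOT a limit point.
  x = delta: open {delta} ∋ x has {delta} ∩ (A ∖ {delta}) = ∅, so x is NOT a limit point.
  x = echo: open {echo} ∋ x has {echo} ∩ (A ∖ {echo}) = ∅, so x is NOT a limit point.
  x = foxtrot: open {foxtrot} ∋ x has {foxtrot} ∩ (A ∖ {foxtrot}) = ∅, so x is NOT a limit point.
  x = golf: open {golf} ∋ x has {golf} ∩ (A ∖ {golf}) = ∅, so x is NOT a limit point.
Collecting: A' = ∅.


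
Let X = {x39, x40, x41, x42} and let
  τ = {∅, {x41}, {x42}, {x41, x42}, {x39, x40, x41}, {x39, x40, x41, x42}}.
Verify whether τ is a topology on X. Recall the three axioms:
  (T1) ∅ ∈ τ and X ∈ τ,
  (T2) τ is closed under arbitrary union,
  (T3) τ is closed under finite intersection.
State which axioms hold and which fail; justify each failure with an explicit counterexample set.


τ IS a topology on X.

Axiom (T1): ∅ ∈ τ? Yes; X ∈ τ? Yes.
Axiom (T2/T3): check pairwise unions and intersections of members of τ.
All pairwise intersections and unions checked — each lies in τ. Therefore τ satisfies (T1), (T2), (T3): it IS a topology on X.


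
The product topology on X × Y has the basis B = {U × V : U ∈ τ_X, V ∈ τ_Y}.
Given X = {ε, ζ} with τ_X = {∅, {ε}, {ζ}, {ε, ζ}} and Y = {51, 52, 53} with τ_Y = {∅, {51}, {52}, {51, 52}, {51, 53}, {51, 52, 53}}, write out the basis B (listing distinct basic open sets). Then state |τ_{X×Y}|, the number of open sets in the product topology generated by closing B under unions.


Basis B = {∅ × ∅, {ε} × {51}, {ε} × {52}, {ζ} × {51}, {ζ} × {52}, {ε} × {51, 52}, {ε} × {51, 53}, {ε, ζ} × {51}, {ε, ζ} × {52}, {ζ} × {51, 52}, {ζ} × {51, 53}, {ε} × {51, 52, 53}, {ζ} × {51, 52, 53}, {ε, ζ} × {51, 52}, {ε, ζ} × {51, 53}, {ε, ζ} × {51, 52, 53}}; |τ_{X×Y}| = 36.

Enumerate products U × V with U ∈ τ_X, V ∈ τ_Y (deduplicated):
  ∅ × ∅ = {} (∅)
  {ε} × {51} = {(ε,51)}
  {ε} × {52} = {(ε,52)}
  {ζ} × {51} = {(ζ,51)}
  {ζ} × {52} = {(ζ,52)}
  {ε} × {51, 52} = {(ε,51), (ε,52)}
  {ε} × {51, 53} = {(ε,51), (ε,53)}
  {ε, ζ} × {51} = {(ε,51), (ζ,51)}
  {ε, ζ} × {52} = {(ε,52), (ζ,52)}
  {ζ} × {51, 52} = {(ζ,51), (ζ,52)}
  {ζ} × {51, 53} = {(ζ,51), (ζ,53)}
  {ε} × {51, 52, 53} = {(ε,51), (ε,52), (ε,53)}
  {ζ} × {51, 52, 53} = {(ζ,51), (ζ,52), (ζ,53)}
  {ε, ζ} × {51, 52} = {(ε,51), (ε,52), (ζ,51), (ζ,52)}
  {ε, ζ} × {51, 53} = {(ε,51), (ε,53), (ζ,51), (ζ,53)}
  {ε, ζ} × {51, 52, 53} = {(ε,51), (ε,52), (ε,53), (ζ,51), (ζ,52), (ζ,53)}
These 16 distinct sets form the basis B.
Close under arbitrary unions to get τ_{X×Y}; counting gives |τ_{X×Y}| = 36.


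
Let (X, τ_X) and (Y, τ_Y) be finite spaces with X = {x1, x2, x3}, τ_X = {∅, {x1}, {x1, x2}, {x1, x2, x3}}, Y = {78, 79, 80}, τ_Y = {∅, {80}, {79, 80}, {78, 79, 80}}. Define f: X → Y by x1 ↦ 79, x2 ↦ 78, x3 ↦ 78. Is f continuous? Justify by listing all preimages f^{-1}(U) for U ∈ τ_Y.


f IS continuous.

Compute f^{-1}(U) for each U ∈ τ_Y:
  U = ∅: f^{-1}(U) = ∅ ∈ τ_X ✓.
  U = {80}: f^{-1}(U) = ∅ ∈ τ_X ✓.
  U = {79, 80}: f^{-1}(U) = {x1} ∈ τ_X ✓.
  U = {78, 79, 80}: f^{-1}(U) = {x1, x2, x3} ∈ τ_X ✓.
Every preimage lies in τ_X, so f IS continuous.


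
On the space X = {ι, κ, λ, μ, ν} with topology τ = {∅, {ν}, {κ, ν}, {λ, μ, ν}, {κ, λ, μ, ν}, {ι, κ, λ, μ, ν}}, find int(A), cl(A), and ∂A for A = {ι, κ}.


int(A) = ∅, cl(A) = {ι, κ}, ∂A = {ι, κ}.

Closed sets in (X, τ) are complements of opens:
  closed(X, τ) = {∅, {ι}, {ι, κ}, {ι, λ, μ}, {ι, κ, λ, μ}, {ι, κ, λ, μ, ν}}.
int(A) = ⋃ {U ∈ τ : U ⊆ A}. Opens contained in A: ∅.
Taking the union of these: int(A) = ∅.
cl(A) = ⋂ {C closed : A ⊆ C}. Closed sets containing A: {ι, κ}, {ι, κ, λ, μ}, {ι, κ, λ, μ, ν}.
Intersecting these: cl(A) = {ι, κ}.
∂A = cl(A) ∖ int(A) = {ι, κ} ∖ ∅ = {ι, κ}.


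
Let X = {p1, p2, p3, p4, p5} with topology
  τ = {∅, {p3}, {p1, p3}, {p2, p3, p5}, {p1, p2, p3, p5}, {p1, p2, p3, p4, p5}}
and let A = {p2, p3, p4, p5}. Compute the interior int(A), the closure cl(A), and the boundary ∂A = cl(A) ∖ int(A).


int(A) = {p2, p3, p5}, cl(A) = {p1, p2, p3, p4, p5}, ∂A = {p1, p4}.

Closed sets in (X, τ) are complements of opens:
  closed(X, τ) = {∅, {p4}, {p1, p4}, {p2, p4, p5}, {p1, p2, p4, p5}, {p1, p2, p3, p4, p5}}.
int(A) = ⋃ {U ∈ τ : U ⊆ A}. Opens contained in A: ∅, {p3}, {p2, p3, p5}.
Taking the union of these: int(A) = {p2, p3, p5}.
cl(A) = ⋂ {C closed : A ⊆ C}. Closed sets containing A: {p1, p2, p3, p4, p5}.
Intersecting these: cl(A) = {p1, p2, p3, p4, p5}.
∂A = cl(A) ∖ int(A) = {p1, p2, p3, p4, p5} ∖ {p2, p3, p5} = {p1, p4}.


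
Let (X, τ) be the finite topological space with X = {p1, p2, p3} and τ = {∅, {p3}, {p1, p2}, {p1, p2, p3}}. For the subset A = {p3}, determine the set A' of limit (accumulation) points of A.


A' = ∅

For each x ∈ X, list the open sets U ∈ τ with x ∈ U, then check whether U ∩ (A ∖ {x}) ≠ ∅ for every such U.
  x = p1: open {p1, p2} ∋ x has {p1, p2} ∩ (A ∖ {p1}) = ∅, so x is NOT a limit point.
  x = p2: open {p1, p2} ∋ x has {p1, p2} ∩ (A ∖ {p2}) = ∅, so x is NOT a limit point.
  x = p3: open {p3} ∋ x has {p3} ∩ (A ∖ {p3}) = ∅, so x is NOT a limit point.
Collecting: A' = ∅.


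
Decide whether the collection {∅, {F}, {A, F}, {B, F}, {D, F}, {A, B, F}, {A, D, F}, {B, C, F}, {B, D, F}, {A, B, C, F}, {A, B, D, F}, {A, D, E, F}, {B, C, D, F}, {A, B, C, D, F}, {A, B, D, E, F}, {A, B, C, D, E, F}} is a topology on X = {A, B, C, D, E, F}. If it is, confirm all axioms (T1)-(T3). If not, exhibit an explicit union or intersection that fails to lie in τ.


τ IS a topology on X.

Axiom (T1): ∅ ∈ τ? Yes; X ∈ τ? Yes.
Axiom (T2/T3): check pairwise unions and intersections of members of τ.
All pairwise intersections and unions checked — each lies in τ. Therefore τ satisfies (T1), (T2), (T3): it IS a topology on X.


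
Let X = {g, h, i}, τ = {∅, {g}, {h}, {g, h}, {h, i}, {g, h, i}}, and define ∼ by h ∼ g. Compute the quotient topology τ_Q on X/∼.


X/∼ = {[g=h], [i]}; |τ_Q| = 3.

Equivalence classes: [g=h], [i].
Quotient map π: X → X/∼ sends g ↦ [g=h], h ↦ [g=h], i ↦ [i].
For each subset V ⊆ X/∼, compute π^{-1}(V) ⊆ X and check whether π^{-1}(V) ∈ τ. V is open in τ_Q iff π^{-1}(V) ∈ τ.
  V = {}: π^{-1}(V) = ∅ ∈ τ ✓.
  V = {[g=h]}: π^{-1}(V) = {g, h} ∈ τ ✓.
  V = {[i]}: π^{-1}(V) = {i} ∉ τ ✗.
  V = {[g=h], [i]}: π^{-1}(V) = {g, h, i} ∈ τ ✓.
Open sets in the quotient: τ_Q = {{}, {[g=h]}, {[g=h], [i]}} (3 elements).


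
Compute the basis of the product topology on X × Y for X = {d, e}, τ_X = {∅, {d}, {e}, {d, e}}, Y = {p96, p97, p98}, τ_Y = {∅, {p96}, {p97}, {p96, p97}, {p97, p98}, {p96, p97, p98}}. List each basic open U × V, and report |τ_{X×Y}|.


Basis B = {∅ × ∅, {d} × {p96}, {d} × {p97}, {e} × {p96}, {e} × {p97}, {d} × {p96, p97}, {d, e} × {p96}, {d} × {p97, p98}, {d, e} × {p97}, {e} × {p96, p97}, {e} × {p97, p98}, {d} × {p96, p97, p98}, {e} × {p96, p97, p98}, {d, e} × {p96, p97}, {d, e} × {p97, p98}, {d, e} × {p96, p97, p98}}; |τ_{X×Y}| = 36.

Enumerate products U × V with U ∈ τ_X, V ∈ τ_Y (deduplicated):
  ∅ × ∅ = {} (∅)
  {d} × {p96} = {(d,p96)}
  {d} × {p97} = {(d,p97)}
  {e} × {p96} = {(e,p96)}
  {e} × {p97} = {(e,p97)}
  {d} × {p96, p97} = {(d,p96), (d,p97)}
  {d, e} × {p96} = {(d,p96), (e,p96)}
  {d} × {p97, p98} = {(d,p97), (d,p98)}
  {d, e} × {p97} = {(d,p97), (e,p97)}
  {e} × {p96, p97} = {(e,p96), (e,p97)}
  {e} × {p97, p98} = {(e,p97), (e,p98)}
  {d} × {p96, p97, p98} = {(d,p96), (d,p97), (d,p98)}
  {e} × {p96, p97, p98} = {(e,p96), (e,p97), (e,p98)}
  {d, e} × {p96, p97} = {(d,p96), (d,p97), (e,p96), (e,p97)}
  {d, e} × {p97, p98} = {(d,p97), (d,p98), (e,p97), (e,p98)}
  {d, e} × {p96, p97, p98} = {(d,p96), (d,p97), (d,p98), (e,p96), (e,p97), (e,p98)}
These 16 distinct sets form the basis B.
Close under arbitrary unions to get τ_{X×Y}; counting gives |τ_{X×Y}| = 36.


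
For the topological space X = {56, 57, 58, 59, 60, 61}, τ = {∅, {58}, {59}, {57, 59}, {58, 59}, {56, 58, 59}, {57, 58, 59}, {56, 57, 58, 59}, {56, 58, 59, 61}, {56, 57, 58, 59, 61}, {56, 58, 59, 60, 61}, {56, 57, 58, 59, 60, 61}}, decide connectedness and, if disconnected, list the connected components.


(X, τ) is connected.

Find clopen sets (U ∈ τ with X ∖ U ∈ τ):
  U = ∅, X ∖ U = {56, 57, 58, 59, 60, 61} — both open, so U is clopen.
  U = {56, 57, 58, 59, 60, 61}, X ∖ U = ∅ — both open, so U is clopen.
Only trivial clopens (∅ and X) exist, so (X, τ) is connected.
Compute connected components by grouping points that agree on all clopens:
  component: {56, 57, 58, 59, 60, 61}


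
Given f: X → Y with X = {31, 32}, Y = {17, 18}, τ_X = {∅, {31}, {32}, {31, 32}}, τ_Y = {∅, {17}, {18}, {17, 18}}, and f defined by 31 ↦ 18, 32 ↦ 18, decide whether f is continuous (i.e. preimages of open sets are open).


f IS continuous.

Compute f^{-1}(U) for each U ∈ τ_Y:
  U = ∅: f^{-1}(U) = ∅ ∈ τ_X ✓.
  U = {17}: f^{-1}(U) = ∅ ∈ τ_X ✓.
  U = {18}: f^{-1}(U) = {31, 32} ∈ τ_X ✓.
  U = {17, 18}: f^{-1}(U) = {31, 32} ∈ τ_X ✓.
Every preimage lies in τ_X, so f IS continuous.


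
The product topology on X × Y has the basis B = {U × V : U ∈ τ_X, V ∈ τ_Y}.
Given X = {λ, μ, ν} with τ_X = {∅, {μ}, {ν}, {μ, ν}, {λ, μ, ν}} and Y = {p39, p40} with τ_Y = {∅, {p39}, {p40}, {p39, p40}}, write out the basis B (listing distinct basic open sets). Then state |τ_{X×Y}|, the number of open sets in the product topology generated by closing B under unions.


Basis B = {∅ × ∅, {μ} × {p39}, {μ} × {p40}, {ν} × {p39}, {ν} × {p40}, {μ} × {p39, p40}, {μ, ν} × {p39}, {μ, ν} × {p40}, {ν} × {p39, p40}, {λ, μ, ν} × {p39}, {λ, μ, ν} × {p40}, {μ, ν} × {p39, p40}, {λ, μ, ν} × {p39, p40}}; |τ_{X×Y}| = 25.

Enumerate products U × V with U ∈ τ_X, V ∈ τ_Y (deduplicated):
  ∅ × ∅ = {} (∅)
  {μ} × {p39} = {(μ,p39)}
  {μ} × {p40} = {(μ,p40)}
  {ν} × {p39} = {(ν,p39)}
  {ν} × {p40} = {(ν,p40)}
  {μ} × {p39, p40} = {(μ,p39), (μ,p40)}
  {μ, ν} × {p39} = {(μ,p39), (ν,p39)}
  {μ, ν} × {p40} = {(μ,p40), (ν,p40)}
  {ν} × {p39, p40} = {(ν,p39), (ν,p40)}
  {λ, μ, ν} × {p39} = {(λ,p39), (μ,p39), (ν,p39)}
  {λ, μ, ν} × {p40} = {(λ,p40), (μ,p40), (ν,p40)}
  {μ, ν} × {p39, p40} = {(μ,p39), (μ,p40), (ν,p39), (ν,p40)}
  {λ, μ, ν} × {p39, p40} = {(λ,p39), (λ,p40), (μ,p39), (μ,p40), (ν,p39), (ν,p40)}
These 13 distinct sets form the basis B.
Close under arbitrary unions to get τ_{X×Y}; counting gives |τ_{X×Y}| = 25.


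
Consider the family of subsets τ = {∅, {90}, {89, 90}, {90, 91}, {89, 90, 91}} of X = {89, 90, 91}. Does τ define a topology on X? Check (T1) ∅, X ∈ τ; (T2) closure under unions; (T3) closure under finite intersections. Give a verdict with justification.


τ IS a topology on X.

Axiom (T1): ∅ ∈ τ? Yes; X ∈ τ? Yes.
Axiom (T2/T3): check pairwise unions and intersections of members of τ.
All pairwise intersections and unions checked — each lies in τ. Therefore τ satisfies (T1), (T2), (T3): it IS a topology on X.


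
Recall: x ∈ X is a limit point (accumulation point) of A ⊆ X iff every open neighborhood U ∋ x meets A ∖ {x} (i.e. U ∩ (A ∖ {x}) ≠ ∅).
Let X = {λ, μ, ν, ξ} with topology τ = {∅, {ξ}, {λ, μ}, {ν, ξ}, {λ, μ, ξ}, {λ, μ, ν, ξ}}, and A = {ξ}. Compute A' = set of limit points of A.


A' = {ν}

For each x ∈ X, list the open sets U ∈ τ with x ∈ U, then check whether U ∩ (A ∖ {x}) ≠ ∅ for every such U.
  x = λ: open {λ, μ} ∋ x has {λ, μ} ∩ (A ∖ {λ}) = ∅, so x is NOT a limit point.
  x = μ: open {λ, μ} ∋ x has {λ, μ} ∩ (A ∖ {μ}) = ∅, so x is NOT a limit point.
  x = ν: opens ∋ x are {ν, ξ}, {λ, μ, ν, ξ}; each meets A ∖ {ν}, so x IS a limit point.
  x = ξ: open {ξ} ∋ x has {ξ} ∩ (A ∖ {ξ}) = ∅, so x is NOT a limit point.
Collecting: A' = {ν}.


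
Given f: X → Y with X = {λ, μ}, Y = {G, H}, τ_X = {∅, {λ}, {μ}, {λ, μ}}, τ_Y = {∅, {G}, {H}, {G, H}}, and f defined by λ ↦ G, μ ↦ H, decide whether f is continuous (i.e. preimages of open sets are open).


f IS continuous.

Compute f^{-1}(U) for each U ∈ τ_Y:
  U = ∅: f^{-1}(U) = ∅ ∈ τ_X ✓.
  U = {G}: f^{-1}(U) = {λ} ∈ τ_X ✓.
  U = {H}: f^{-1}(U) = {μ} ∈ τ_X ✓.
  U = {G, H}: f^{-1}(U) = {λ, μ} ∈ τ_X ✓.
Every preimage lies in τ_X, so f IS continuous.


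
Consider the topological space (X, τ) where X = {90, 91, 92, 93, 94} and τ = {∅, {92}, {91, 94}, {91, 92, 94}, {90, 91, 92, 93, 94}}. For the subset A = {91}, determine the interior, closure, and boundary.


int(A) = ∅, cl(A) = {90, 91, 93, 94}, ∂A = {90, 91, 93, 94}.

Closed sets in (X, τ) are complements of opens:
  closed(X, τ) = {∅, {90, 93}, {90, 92, 93}, {90, 91, 93, 94}, {90, 91, 92, 93, 94}}.
int(A) = ⋃ {U ∈ τ : U ⊆ A}. Opens contained in A: ∅.
Taking the union of these: int(A) = ∅.
cl(A) = ⋂ {C closed : A ⊆ C}. Closed sets containing A: {90, 91, 93, 94}, {90, 91, 92, 93, 94}.
Intersecting these: cl(A) = {90, 91, 93, 94}.
∂A = cl(A) ∖ int(A) = {90, 91, 93, 94} ∖ ∅ = {90, 91, 93, 94}.


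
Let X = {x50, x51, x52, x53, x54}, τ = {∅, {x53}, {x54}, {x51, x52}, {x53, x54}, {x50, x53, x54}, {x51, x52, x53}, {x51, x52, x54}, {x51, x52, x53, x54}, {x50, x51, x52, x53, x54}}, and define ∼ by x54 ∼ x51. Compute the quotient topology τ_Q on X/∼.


X/∼ = {[x50], [x51=x54], [x52], [x53]}; |τ_Q| = 5.

Equivalence classes: [x50], [x51=x54], [x52], [x53].
Quotient map π: X → X/∼ sends x50 ↦ [x50], x51 ↦ [x51=x54], x52 ↦ [x52], x53 ↦ [x53], x54 ↦ [x51=x54].
For each subset V ⊆ X/∼, compute π^{-1}(V) ⊆ X and check whether π^{-1}(V) ∈ τ. V is open in τ_Q iff π^{-1}(V) ∈ τ.
  V = {}: π^{-1}(V) = ∅ ∈ τ ✓.
  V = {[x50]}: π^{-1}(V) = {x50} ∉ τ ✗.
  V = {[x51=x54]}: π^{-1}(V) = {x51, x54} ∉ τ ✗.
  V = {[x50], [x51=x54]}: π^{-1}(V) = {x50, x51, x54} ∉ τ ✗.
  V = {[x52]}: π^{-1}(V) = {x52} ∉ τ ✗.
  V = {[x50], [x52]}: π^{-1}(V) = {x50, x52} ∉ τ ✗.
  V = {[x51=x54], [x52]}: π^{-1}(V) = {x51, x52, x54} ∈ τ ✓.
  V = {[x50], [x51=x54], [x52]}: π^{-1}(V) = {x50, x51, x52, x54} ∉ τ ✗.
  V = {[x53]}: π^{-1}(V) = {x53} ∈ τ ✓.
  V = {[x50], [x53]}: π^{-1}(V) = {x50, x53} ∉ τ ✗.
  V = {[x51=x54], [x53]}: π^{-1}(V) = {x51, x53, x54} ∉ τ ✗.
  V = {[x50], [x51=x54], [x53]}: π^{-1}(V) = {x50, x51, x53, x54} ∉ τ ✗.
  V = {[x52], [x53]}: π^{-1}(V) = {x52, x53} ∉ τ ✗.
  V = {[x50], [x52], [x53]}: π^{-1}(V) = {x50, x52, x53} ∉ τ ✗.
  V = {[x51=x54], [x52], [x53]}: π^{-1}(V) = {x51, x52, x53, x54} ∈ τ ✓.
  V = {[x50], [x51=x54], [x52], [x53]}: π^{-1}(V) = {x50, x51, x52, x53, x54} ∈ τ ✓.
Open sets in the quotient: τ_Q = {{}, {[x51=x54], [x52]}, {[x53]}, {[x51=x54], [x52], [x53]}, {[x50], [x51=x54], [x52], [x53]}} (5 elements).


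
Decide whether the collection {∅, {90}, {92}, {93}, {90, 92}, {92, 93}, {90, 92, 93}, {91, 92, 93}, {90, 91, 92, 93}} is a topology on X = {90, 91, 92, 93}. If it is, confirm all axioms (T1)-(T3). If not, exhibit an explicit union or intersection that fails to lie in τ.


τ is NOT a topology on X.

Axiom (T1): ∅ ∈ τ? Yes; X ∈ τ? Yes.
Axiom (T2/T3): check pairwise unions and intersections of members of τ.
Counterexample for (T2): {90} ∪ {93} = {90, 93} ∉ τ. Therefore τ is NOT a topology.


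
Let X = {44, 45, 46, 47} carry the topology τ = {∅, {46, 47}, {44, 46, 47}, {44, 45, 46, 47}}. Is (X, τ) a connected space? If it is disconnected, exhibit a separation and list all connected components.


(X, τ) is connected.

Find clopen sets (U ∈ τ with X ∖ U ∈ τ):
  U = ∅, X ∖ U = {44, 45, 46, 47} — both open, so U is clopen.
  U = {44, 45, 46, 47}, X ∖ U = ∅ — both open, so U is clopen.
Only trivial clopens (∅ and X) exist, so (X, τ) is connected.
Compute connected components by grouping points that agree on all clopens:
  component: {44, 45, 46, 47}


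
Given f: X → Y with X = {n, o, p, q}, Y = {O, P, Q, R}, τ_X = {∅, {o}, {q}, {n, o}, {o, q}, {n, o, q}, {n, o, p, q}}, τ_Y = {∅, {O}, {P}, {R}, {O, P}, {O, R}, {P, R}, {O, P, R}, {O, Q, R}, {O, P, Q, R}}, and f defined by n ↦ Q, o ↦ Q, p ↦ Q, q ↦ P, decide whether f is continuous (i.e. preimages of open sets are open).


f is NOT continuous.

Compute f^{-1}(U) for each U ∈ τ_Y:
  U = ∅: f^{-1}(U) = ∅ ∈ τ_X ✓.
  U = {O}: f^{-1}(U) = ∅ ∈ τ_X ✓.
  U = {P}: f^{-1}(U) = {q} ∈ τ_X ✓.
  U = {R}: f^{-1}(U) = ∅ ∈ τ_X ✓.
  U = {O, P}: f^{-1}(U) = {q} ∈ τ_X ✓.
  U = {O, R}: f^{-1}(U) = ∅ ∈ τ_X ✓.
  U = {P, R}: f^{-1}(U) = {q} ∈ τ_X ✓.
  U = {O, P, R}: f^{-1}(U) = {q} ∈ τ_X ✓.
  U = {O, Q, R}: f^{-1}(U) = {n, o, p} ∉ τ_X ✗.
  U = {O, P, Q, R}: f^{-1}(U) = {n, o, p, q} ∈ τ_X ✓.
Found U = {O, Q, R} with f^{-1}(U) = {n, o, p} not in τ_X. Therefore f is NOT continuous.


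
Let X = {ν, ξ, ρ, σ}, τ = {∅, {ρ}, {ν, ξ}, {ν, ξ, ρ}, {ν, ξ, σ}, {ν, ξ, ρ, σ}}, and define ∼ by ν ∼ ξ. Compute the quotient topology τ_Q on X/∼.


X/∼ = {[ν=ξ], [ρ], [σ]}; |τ_Q| = 6.

Equivalence classes: [ν=ξ], [ρ], [σ].
Quotient map π: X → X/∼ sends ν ↦ [ν=ξ], ξ ↦ [ν=ξ], ρ ↦ [ρ], σ ↦ [σ].
For each subset V ⊆ X/∼, compute π^{-1}(V) ⊆ X and check whether π^{-1}(V) ∈ τ. V is open in τ_Q iff π^{-1}(V) ∈ τ.
  V = {}: π^{-1}(V) = ∅ ∈ τ ✓.
  V = {[ν=ξ]}: π^{-1}(V) = {ν, ξ} ∈ τ ✓.
  V = {[ρ]}: π^{-1}(V) = {ρ} ∈ τ ✓.
  V = {[ν=ξ], [ρ]}: π^{-1}(V) = {ν, ξ, ρ} ∈ τ ✓.
  V = {[σ]}: π^{-1}(V) = {σ} ∉ τ ✗.
  V = {[ν=ξ], [σ]}: π^{-1}(V) = {ν, ξ, σ} ∈ τ ✓.
  V = {[ρ], [σ]}: π^{-1}(V) = {ρ, σ} ∉ τ ✗.
  V = {[ν=ξ], [ρ], [σ]}: π^{-1}(V) = {ν, ξ, ρ, σ} ∈ τ ✓.
Open sets in the quotient: τ_Q = {{}, {[ν=ξ]}, {[ρ]}, {[ν=ξ], [ρ]}, {[ν=ξ], [σ]}, {[ν=ξ], [ρ], [σ]}} (6 elements).


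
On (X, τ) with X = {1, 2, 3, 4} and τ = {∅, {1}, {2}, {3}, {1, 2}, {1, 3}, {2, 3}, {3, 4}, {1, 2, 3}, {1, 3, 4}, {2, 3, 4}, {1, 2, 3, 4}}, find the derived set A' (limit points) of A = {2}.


A' = ∅

For each x ∈ X, list the open sets U ∈ τ with x ∈ U, then check whether U ∩ (A ∖ {x}) ≠ ∅ for every such U.
  x = 1: open {1} ∋ x has {1} ∩ (A ∖ {1}) = ∅, so x is NOT a limit point.
  x = 2: open {2} ∋ x has {2} ∩ (A ∖ {2}) = ∅, so x is NOT a limit point.
  x = 3: open {3} ∋ x has {3} ∩ (A ∖ {3}) = ∅, so x is NOT a limit point.
  x = 4: open {3, 4} ∋ x has {3, 4} ∩ (A ∖ {4}) = ∅, so x is NOT a limit point.
Collecting: A' = ∅.


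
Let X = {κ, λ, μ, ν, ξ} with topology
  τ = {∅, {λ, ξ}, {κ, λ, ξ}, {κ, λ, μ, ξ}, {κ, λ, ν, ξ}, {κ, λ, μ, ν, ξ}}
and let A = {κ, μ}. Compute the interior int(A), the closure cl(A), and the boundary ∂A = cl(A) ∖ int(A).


int(A) = ∅, cl(A) = {κ, μ, ν}, ∂A = {κ, μ, ν}.

Closed sets in (X, τ) are complements of opens:
  closed(X, τ) = {∅, {μ}, {ν}, {μ, ν}, {κ, μ, ν}, {κ, λ, μ, ν, ξ}}.
int(A) = ⋃ {U ∈ τ : U ⊆ A}. Opens contained in A: ∅.
Taking the union of these: int(A) = ∅.
cl(A) = ⋂ {C closed : A ⊆ C}. Closed sets containing A: {κ, μ, ν}, {κ, λ, μ, ν, ξ}.
Intersecting these: cl(A) = {κ, μ, ν}.
∂A = cl(A) ∖ int(A) = {κ, μ, ν} ∖ ∅ = {κ, μ, ν}.


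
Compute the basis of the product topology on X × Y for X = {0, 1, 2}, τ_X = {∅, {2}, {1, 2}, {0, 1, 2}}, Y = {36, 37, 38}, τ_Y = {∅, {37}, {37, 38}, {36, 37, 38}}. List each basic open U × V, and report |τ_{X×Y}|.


Basis B = {∅ × ∅, {2} × {37}, {1, 2} × {37}, {2} × {37, 38}, {0, 1, 2} × {37}, {2} × {36, 37, 38}, {1, 2} × {37, 38}, {0, 1, 2} × {37, 38}, {1, 2} × {36, 37, 38}, {0, 1, 2} × {36, 37, 38}}; |τ_{X×Y}| = 20.

Enumerate products U × V with U ∈ τ_X, V ∈ τ_Y (deduplicated):
  ∅ × ∅ = {} (∅)
  {2} × {37} = {(2,37)}
  {1, 2} × {37} = {(1,37), (2,37)}
  {2} × {37, 38} = {(2,37), (2,38)}
  {0, 1, 2} × {37} = {(0,37), (1,37), (2,37)}
  {2} × {36, 37, 38} = {(2,36), (2,37), (2,38)}
  {1, 2} × {37, 38} = {(1,37), (1,38), (2,37), (2,38)}
  {0, 1, 2} × {37, 38} = {(0,37), (0,38), (1,37), (1,38), (2,37), (2,38)}
  {1, 2} × {36, 37, 38} = {(1,36), (1,37), (1,38), (2,36), (2,37), (2,38)}
  {0, 1, 2} × {36, 37, 38} = {(0,36), (0,37), (0,38), (1,36), (1,37), (1,38), (2,36), (2,37), (2,38)}
These 10 distinct sets form the basis B.
Close under arbitrary unions to get τ_{X×Y}; counting gives |τ_{X×Y}| = 20.


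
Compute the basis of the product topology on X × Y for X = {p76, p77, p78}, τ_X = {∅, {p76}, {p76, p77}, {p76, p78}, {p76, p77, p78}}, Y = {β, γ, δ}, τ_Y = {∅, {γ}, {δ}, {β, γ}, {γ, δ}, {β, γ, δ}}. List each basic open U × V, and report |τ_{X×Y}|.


Basis B = {∅ × ∅, {p76} × {γ}, {p76} × {δ}, {p76} × {β, γ}, {p76} × {γ, δ}, {p76, p77} × {γ}, {p76, p78} × {γ}, {p76, p77} × {δ}, {p76, p78} × {δ}, {p76} × {β, γ, δ}, {p76, p77, p78} × {γ}, {p76, p77, p78} × {δ}, {p76, p77} × {β, γ}, {p76, p78} × {β, γ}, {p76, p77} × {γ, δ}, {p76, p78} × {γ, δ}, {p76, p77} × {β, γ, δ}, {p76, p78} × {β, γ, δ}, {p76, p77, p78} × {β, γ}, {p76, p77, p78} × {γ, δ}, {p76, p77, p78} × {β, γ, δ}}; |τ_{X×Y}| = 70.

Enumerate products U × V with U ∈ τ_X, V ∈ τ_Y (deduplicated):
  ∅ × ∅ = {} (∅)
  {p76} × {γ} = {(p76,γ)}
  {p76} × {δ} = {(p76,δ)}
  {p76} × {β, γ} = {(p76,β), (p76,γ)}
  {p76} × {γ, δ} = {(p76,γ), (p76,δ)}
  {p76, p77} × {γ} = {(p76,γ), (p77,γ)}
  {p76, p78} × {γ} = {(p76,γ), (p78,γ)}
  {p76, p77} × {δ} = {(p76,δ), (p77,δ)}
  {p76, p78} × {δ} = {(p76,δ), (p78,δ)}
  {p76} × {β, γ, δ} = {(p76,β), (p76,γ), (p76,δ)}
  {p76, p77, p78} × {γ} = {(p76,γ), (p77,γ), (p78,γ)}
  {p76, p77, p78} × {δ} = {(p76,δ), (p77,δ), (p78,δ)}
  {p76, p77} × {β, γ} = {(p76,β), (p76,γ), (p77,β), (p77,γ)}
  {p76, p78} × {β, γ} = {(p76,β), (p76,γ), (p78,β), (p78,γ)}
  {p76, p77} × {γ, δ} = {(p76,γ), (p76,δ), (p77,γ), (p77,δ)}
  {p76, p78} × {γ, δ} = {(p76,γ), (p76,δ), (p78,γ), (p78,δ)}
  {p76, p77} × {β, γ, δ} = {(p76,β), (p76,γ), (p76,δ), (p77,β), (p77,γ), (p77,δ)}
  {p76, p78} × {β, γ, δ} = {(p76,β), (p76,γ), (p76,δ), (p78,β), (p78,γ), (p78,δ)}
  {p76, p77, p78} × {β, γ} = {(p76,β), (p76,γ), (p77,β), (p77,γ), (p78,β), (p78,γ)}
  {p76, p77, p78} × {γ, δ} = {(p76,γ), (p76,δ), (p77,γ), (p77,δ), (p78,γ), (p78,δ)}
  {p76, p77, p78} × {β, γ, δ} = {(p76,β), (p76,γ), (p76,δ), (p77,β), (p77,γ), (p77,δ), (p78,β), (p78,γ), (p78,δ)}
These 21 distinct sets form the basis B.
Close under arbitrary unions to get τ_{X×Y}; counting gives |τ_{X×Y}| = 70.


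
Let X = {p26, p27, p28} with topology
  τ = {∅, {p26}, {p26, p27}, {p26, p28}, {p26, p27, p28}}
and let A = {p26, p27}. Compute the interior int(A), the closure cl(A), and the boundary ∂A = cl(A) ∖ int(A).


int(A) = {p26, p27}, cl(A) = {p26, p27, p28}, ∂A = {p28}.

Closed sets in (X, τ) are complements of opens:
  closed(X, τ) = {∅, {p27}, {p28}, {p27, p28}, {p26, p27, p28}}.
int(A) = ⋃ {U ∈ τ : U ⊆ A}. Opens contained in A: ∅, {p26}, {p26, p27}.
Taking the union of these: int(A) = {p26, p27}.
cl(A) = ⋂ {C closed : A ⊆ C}. Closed sets containing A: {p26, p27, p28}.
Intersecting these: cl(A) = {p26, p27, p28}.
∂A = cl(A) ∖ int(A) = {p26, p27, p28} ∖ {p26, p27} = {p28}.


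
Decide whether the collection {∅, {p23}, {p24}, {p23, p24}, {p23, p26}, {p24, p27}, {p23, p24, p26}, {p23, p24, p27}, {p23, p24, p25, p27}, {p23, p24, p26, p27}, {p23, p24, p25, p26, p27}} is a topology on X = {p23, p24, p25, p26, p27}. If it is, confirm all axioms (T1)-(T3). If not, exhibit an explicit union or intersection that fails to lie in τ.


τ IS a topology on X.

Axiom (T1): ∅ ∈ τ? Yes; X ∈ τ? Yes.
Axiom (T2/T3): check pairwise unions and intersections of members of τ.
All pairwise intersections and unions checked — each lies in τ. Therefore τ satisfies (T1), (T2), (T3): it IS a topology on X.


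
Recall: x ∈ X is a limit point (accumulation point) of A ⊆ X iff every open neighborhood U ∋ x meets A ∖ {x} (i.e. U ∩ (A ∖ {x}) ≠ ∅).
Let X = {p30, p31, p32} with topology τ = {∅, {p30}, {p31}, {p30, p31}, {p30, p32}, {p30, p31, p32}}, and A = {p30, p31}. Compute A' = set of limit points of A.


A' = {p32}

For each x ∈ X, list the open sets U ∈ τ with x ∈ U, then check whether U ∩ (A ∖ {x}) ≠ ∅ for every such U.
  x = p30: open {p30} ∋ x has {p30} ∩ (A ∖ {p30}) = ∅, so x is NOT a limit point.
  x = p31: open {p31} ∋ x has {p31} ∩ (A ∖ {p31}) = ∅, so x is NOT a limit point.
  x = p32: opens ∋ x are {p30, p32}, {p30, p31, p32}; each meets A ∖ {p32}, so x IS a limit point.
Collecting: A' = {p32}.


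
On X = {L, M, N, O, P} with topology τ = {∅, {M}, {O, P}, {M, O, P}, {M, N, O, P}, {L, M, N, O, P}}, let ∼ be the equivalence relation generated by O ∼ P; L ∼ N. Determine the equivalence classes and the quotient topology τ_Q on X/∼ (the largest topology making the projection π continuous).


X/∼ = {[L=N], [M], [O=P]}; |τ_Q| = 5.

Equivalence classes: [L=N], [M], [O=P].
Quotient map π: X → X/∼ sends L ↦ [L=N], M ↦ [M], N ↦ [L=N], O ↦ [O=P], P ↦ [O=P].
For each subset V ⊆ X/∼, compute π^{-1}(V) ⊆ X and check whether π^{-1}(V) ∈ τ. V is open in τ_Q iff π^{-1}(V) ∈ τ.
  V = {}: π^{-1}(V) = ∅ ∈ τ ✓.
  V = {[L=N]}: π^{-1}(V) = {L, N} ∉ τ ✗.
  V = {[M]}: π^{-1}(V) = {M} ∈ τ ✓.
  V = {[L=N], [M]}: π^{-1}(V) = {L, M, N} ∉ τ ✗.
  V = {[O=P]}: π^{-1}(V) = {O, P} ∈ τ ✓.
  V = {[L=N], [O=P]}: π^{-1}(V) = {L, N, O, P} ∉ τ ✗.
  V = {[M], [O=P]}: π^{-1}(V) = {M, O, P} ∈ τ ✓.
  V = {[L=N], [M], [O=P]}: π^{-1}(V) = {L, M, N, O, P} ∈ τ ✓.
Open sets in the quotient: τ_Q = {{}, {[M]}, {[O=P]}, {[M], [O=P]}, {[L=N], [M], [O=P]}} (5 elements).


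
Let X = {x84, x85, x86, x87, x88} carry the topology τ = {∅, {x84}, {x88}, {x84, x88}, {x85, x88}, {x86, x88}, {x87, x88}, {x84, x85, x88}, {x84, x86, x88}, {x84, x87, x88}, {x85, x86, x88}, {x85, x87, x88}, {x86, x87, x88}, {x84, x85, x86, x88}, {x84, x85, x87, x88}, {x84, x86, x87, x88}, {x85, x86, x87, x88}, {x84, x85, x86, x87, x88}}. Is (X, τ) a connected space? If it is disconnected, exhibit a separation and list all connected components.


(X, τ) is disconnected; components = [{x84}, {x85, x86, x87, x88}].

Find clopen sets (U ∈ τ with X ∖ U ∈ τ):
  U = ∅, X ∖ U = {x84, x85, x86, x87, x88} — both open, so U is clopen.
  U = {x84}, X ∖ U = {x85, x86, x87, x88} — both open, so U is clopen.
  U = {x85, x86, x87, x88}, X ∖ U = {x84} — both open, so U is clopen.
  U = {x84, x85, x86, x87, x88}, X ∖ U = ∅ — both open, so U is clopen.
Nontrivial clopen(s) exist: e.g. {x85, x86, x87, x88}. So (X, τ) is disconnected.
Compute connected components by grouping points that agree on all clopens:
  component: {x84}
  component: {x85, x86, x87, x88}


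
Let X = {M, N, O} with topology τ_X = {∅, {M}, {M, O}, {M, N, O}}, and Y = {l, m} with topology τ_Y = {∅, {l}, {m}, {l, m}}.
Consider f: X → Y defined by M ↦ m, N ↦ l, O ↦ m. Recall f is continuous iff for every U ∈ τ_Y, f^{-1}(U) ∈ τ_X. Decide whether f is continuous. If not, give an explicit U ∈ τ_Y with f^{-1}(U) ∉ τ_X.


f is NOT continuous.

Compute f^{-1}(U) for each U ∈ τ_Y:
  U = ∅: f^{-1}(U) = ∅ ∈ τ_X ✓.
  U = {l}: f^{-1}(U) = {N} ∉ τ_X ✗.
  U = {m}: f^{-1}(U) = {M, O} ∈ τ_X ✓.
  U = {l, m}: f^{-1}(U) = {M, N, O} ∈ τ_X ✓.
Found U = {l} with f^{-1}(U) = {N} not in τ_X. Therefore f is NOT continuous.


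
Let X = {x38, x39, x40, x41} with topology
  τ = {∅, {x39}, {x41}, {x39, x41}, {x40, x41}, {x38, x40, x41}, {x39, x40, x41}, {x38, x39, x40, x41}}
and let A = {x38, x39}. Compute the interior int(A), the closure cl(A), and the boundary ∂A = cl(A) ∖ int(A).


int(A) = {x39}, cl(A) = {x38, x39}, ∂A = {x38}.

Closed sets in (X, τ) are complements of opens:
  closed(X, τ) = {∅, {x38}, {x39}, {x38, x39}, {x38, x40}, {x38, x39, x40}, {x38, x40, x41}, {x38, x39, x40, x41}}.
int(A) = ⋃ {U ∈ τ : U ⊆ A}. Opens contained in A: ∅, {x39}.
Taking the union of these: int(A) = {x39}.
cl(A) = ⋂ {C closed : A ⊆ C}. Closed sets containing A: {x38, x39}, {x38, x39, x40}, {x38, x39, x40, x41}.
Intersecting these: cl(A) = {x38, x39}.
∂A = cl(A) ∖ int(A) = {x38, x39} ∖ {x39} = {x38}.


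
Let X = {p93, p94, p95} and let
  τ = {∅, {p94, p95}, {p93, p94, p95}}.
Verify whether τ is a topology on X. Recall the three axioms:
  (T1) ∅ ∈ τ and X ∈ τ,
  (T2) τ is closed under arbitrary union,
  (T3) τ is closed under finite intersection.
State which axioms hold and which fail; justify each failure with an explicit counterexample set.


τ IS a topology on X.

Axiom (T1): ∅ ∈ τ? Yes; X ∈ τ? Yes.
Axiom (T2/T3): check pairwise unions and intersections of members of τ.
All pairwise intersections and unions checked — each lies in τ. Therefore τ satisfies (T1), (T2), (T3): it IS a topology on X.


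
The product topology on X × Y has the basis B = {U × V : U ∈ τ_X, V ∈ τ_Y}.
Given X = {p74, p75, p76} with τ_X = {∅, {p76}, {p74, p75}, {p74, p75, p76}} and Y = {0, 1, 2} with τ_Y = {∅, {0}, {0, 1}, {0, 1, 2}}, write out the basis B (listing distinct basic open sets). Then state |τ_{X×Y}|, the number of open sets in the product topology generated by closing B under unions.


Basis B = {∅ × ∅, {p76} × {0}, {p74, p75} × {0}, {p76} × {0, 1}, {p74, p75, p76} × {0}, {p76} × {0, 1, 2}, {p74, p75} × {0, 1}, {p74, p75} × {0, 1, 2}, {p74, p75, p76} × {0, 1}, {p74, p75, p76} × {0, 1, 2}}; |τ_{X×Y}| = 16.

Enumerate products U × V with U ∈ τ_X, V ∈ τ_Y (deduplicated):
  ∅ × ∅ = {} (∅)
  {p76} × {0} = {(p76,0)}
  {p74, p75} × {0} = {(p74,0), (p75,0)}
  {p76} × {0, 1} = {(p76,0), (p76,1)}
  {p74, p75, p76} × {0} = {(p74,0), (p75,0), (p76,0)}
  {p76} × {0, 1, 2} = {(p76,0), (p76,1), (p76,2)}
  {p74, p75} × {0, 1} = {(p74,0), (p74,1), (p75,0), (p75,1)}
  {p74, p75} × {0, 1, 2} = {(p74,0), (p74,1), (p74,2), (p75,0), (p75,1), (p75,2)}
  {p74, p75, p76} × {0, 1} = {(p74,0), (p74,1), (p75,0), (p75,1), (p76,0), (p76,1)}
  {p74, p75, p76} × {0, 1, 2} = {(p74,0), (p74,1), (p74,2), (p75,0), (p75,1), (p75,2), (p76,0), (p76,1), (p76,2)}
These 10 distinct sets form the basis B.
Close under arbitrary unions to get τ_{X×Y}; counting gives |τ_{X×Y}| = 16.


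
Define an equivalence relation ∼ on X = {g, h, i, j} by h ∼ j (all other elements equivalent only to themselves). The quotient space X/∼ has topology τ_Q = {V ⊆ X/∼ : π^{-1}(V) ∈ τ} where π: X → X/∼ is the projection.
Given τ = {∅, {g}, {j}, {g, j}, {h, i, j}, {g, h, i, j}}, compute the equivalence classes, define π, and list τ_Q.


X/∼ = {[g], [h=j], [i]}; |τ_Q| = 4.

Equivalence classes: [g], [h=j], [i].
Quotient map π: X → X/∼ sends g ↦ [g], h ↦ [h=j], i ↦ [i], j ↦ [h=j].
For each subset V ⊆ X/∼, compute π^{-1}(V) ⊆ X and check whether π^{-1}(V) ∈ τ. V is open in τ_Q iff π^{-1}(V) ∈ τ.
  V = {}: π^{-1}(V) = ∅ ∈ τ ✓.
  V = {[g]}: π^{-1}(V) = {g} ∈ τ ✓.
  V = {[h=j]}: π^{-1}(V) = {h, j} ∉ τ ✗.
  V = {[g], [h=j]}: π^{-1}(V) = {g, h, j} ∉ τ ✗.
  V = {[i]}: π^{-1}(V) = {i} ∉ τ ✗.
  V = {[g], [i]}: π^{-1}(V) = {g, i} ∉ τ ✗.
  V = {[h=j], [i]}: π^{-1}(V) = {h, i, j} ∈ τ ✓.
  V = {[g], [h=j], [i]}: π^{-1}(V) = {g, h, i, j} ∈ τ ✓.
Open sets in the quotient: τ_Q = {{}, {[g]}, {[h=j], [i]}, {[g], [h=j], [i]}} (4 elements).


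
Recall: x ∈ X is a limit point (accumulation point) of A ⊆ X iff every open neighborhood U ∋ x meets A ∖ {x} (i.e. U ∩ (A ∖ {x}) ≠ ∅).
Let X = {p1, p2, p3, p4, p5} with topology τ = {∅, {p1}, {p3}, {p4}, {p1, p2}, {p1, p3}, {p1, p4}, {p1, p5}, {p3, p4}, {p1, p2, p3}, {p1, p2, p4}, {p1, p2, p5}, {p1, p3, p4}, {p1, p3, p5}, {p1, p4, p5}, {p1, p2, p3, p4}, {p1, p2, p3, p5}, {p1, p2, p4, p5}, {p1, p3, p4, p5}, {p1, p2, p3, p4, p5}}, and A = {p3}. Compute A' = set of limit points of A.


A' = ∅

For each x ∈ X, list the open sets U ∈ τ with x ∈ U, then check whether U ∩ (A ∖ {x}) ≠ ∅ for every such U.
  x = p1: open {p1} ∋ x has {p1} ∩ (A ∖ {p1}) = ∅, so x is NOT a limit point.
  x = p2: open {p1, p2} ∋ x has {p1, p2} ∩ (A ∖ {p2}) = ∅, so x is NOT a limit point.
  x = p3: open {p3} ∋ x has {p3} ∩ (A ∖ {p3}) = ∅, so x is NOT a limit point.
  x = p4: open {p4} ∋ x has {p4} ∩ (A ∖ {p4}) = ∅, so x is NOT a limit point.
  x = p5: open {p1, p5} ∋ x has {p1, p5} ∩ (A ∖ {p5}) = ∅, so x is NOT a limit point.
Collecting: A' = ∅.


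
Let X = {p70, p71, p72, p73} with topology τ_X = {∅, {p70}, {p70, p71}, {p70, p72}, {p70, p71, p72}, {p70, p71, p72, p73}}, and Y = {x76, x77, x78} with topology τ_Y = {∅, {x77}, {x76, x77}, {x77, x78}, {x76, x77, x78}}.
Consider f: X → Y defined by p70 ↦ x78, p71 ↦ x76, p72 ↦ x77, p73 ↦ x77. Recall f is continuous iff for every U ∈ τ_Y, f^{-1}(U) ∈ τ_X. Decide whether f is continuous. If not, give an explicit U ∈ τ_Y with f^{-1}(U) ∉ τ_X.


f is NOT continuous.

Compute f^{-1}(U) for each U ∈ τ_Y:
  U = ∅: f^{-1}(U) = ∅ ∈ τ_X ✓.
  U = {x77}: f^{-1}(U) = {p72, p73} ∉ τ_X ✗.
  U = {x76, x77}: f^{-1}(U) = {p71, p72, p73} ∉ τ_X ✗.
  U = {x77, x78}: f^{-1}(U) = {p70, p72, p73} ∉ τ_X ✗.
  U = {x76, x77, x78}: f^{-1}(U) = {p70, p71, p72, p73} ∈ τ_X ✓.
Found U = {x77} with f^{-1}(U) = {p72, p73} not in τ_X. Therefore f is NOT continuous.


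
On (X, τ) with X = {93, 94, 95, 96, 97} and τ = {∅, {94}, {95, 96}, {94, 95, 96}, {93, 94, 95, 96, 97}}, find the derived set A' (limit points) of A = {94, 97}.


A' = {93, 97}

For each x ∈ X, list the open sets U ∈ τ with x ∈ U, then check whether U ∩ (A ∖ {x}) ≠ ∅ for every such U.
  x = 93: opens ∋ x are {93, 94, 95, 96, 97}; each meets A ∖ {93}, so x IS a limit point.
  x = 94: open {94} ∋ x has {94} ∩ (A ∖ {94}) = ∅, so x is NOT a limit point.
  x = 95: open {95, 96} ∋ x has {95, 96} ∩ (A ∖ {95}) = ∅, so x is NOT a limit point.
  x = 96: open {95, 96} ∋ x has {95, 96} ∩ (A ∖ {96}) = ∅, so x is NOT a limit point.
  x = 97: opens ∋ x are {93, 94, 95, 96, 97}; each meets A ∖ {97}, so x IS a limit point.
Collecting: A' = {93, 97}.


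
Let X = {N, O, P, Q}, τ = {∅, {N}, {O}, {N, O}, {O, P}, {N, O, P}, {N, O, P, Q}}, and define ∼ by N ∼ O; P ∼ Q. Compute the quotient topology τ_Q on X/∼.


X/∼ = {[N=O], [P=Q]}; |τ_Q| = 3.

Equivalence classes: [N=O], [P=Q].
Quotient map π: X → X/∼ sends N ↦ [N=O], O ↦ [N=O], P ↦ [P=Q], Q ↦ [P=Q].
For each subset V ⊆ X/∼, compute π^{-1}(V) ⊆ X and check whether π^{-1}(V) ∈ τ. V is open in τ_Q iff π^{-1}(V) ∈ τ.
  V = {}: π^{-1}(V) = ∅ ∈ τ ✓.
  V = {[N=O]}: π^{-1}(V) = {N, O} ∈ τ ✓.
  V = {[P=Q]}: π^{-1}(V) = {P, Q} ∉ τ ✗.
  V = {[N=O], [P=Q]}: π^{-1}(V) = {N, O, P, Q} ∈ τ ✓.
Open sets in the quotient: τ_Q = {{}, {[N=O]}, {[N=O], [P=Q]}} (3 elements).


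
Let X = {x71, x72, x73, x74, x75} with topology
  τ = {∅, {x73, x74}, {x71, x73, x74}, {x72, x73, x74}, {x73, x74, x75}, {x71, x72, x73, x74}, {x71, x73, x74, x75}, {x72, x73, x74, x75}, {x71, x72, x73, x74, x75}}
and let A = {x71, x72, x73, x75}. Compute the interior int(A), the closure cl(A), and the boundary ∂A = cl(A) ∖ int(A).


int(A) = ∅, cl(A) = {x71, x72, x73, x74, x75}, ∂A = {x71, x72, x73, x74, x75}.

Closed sets in (X, τ) are complements of opens:
  closed(X, τ) = {∅, {x71}, {x72}, {x75}, {x71, x72}, {x71, x75}, {x72, x75}, {x71, x72, x75}, {x71, x72, x73, x74, x75}}.
int(A) = ⋃ {U ∈ τ : U ⊆ A}. Opens contained in A: ∅.
Taking the union of these: int(A) = ∅.
cl(A) = ⋂ {C closed : A ⊆ C}. Closed sets containing A: {x71, x72, x73, x74, x75}.
Intersecting these: cl(A) = {x71, x72, x73, x74, x75}.
∂A = cl(A) ∖ int(A) = {x71, x72, x73, x74, x75} ∖ ∅ = {x71, x72, x73, x74, x75}.


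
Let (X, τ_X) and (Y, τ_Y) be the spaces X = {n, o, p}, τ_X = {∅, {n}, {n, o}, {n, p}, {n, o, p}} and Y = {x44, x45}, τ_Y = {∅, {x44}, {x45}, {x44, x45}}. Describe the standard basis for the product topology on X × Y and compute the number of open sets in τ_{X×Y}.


Basis B = {∅ × ∅, {n} × {x44}, {n} × {x45}, {n} × {x44, x45}, {n, o} × {x44}, {n, p} × {x44}, {n, o} × {x45}, {n, p} × {x45}, {n, o, p} × {x44}, {n, o, p} × {x45}, {n, o} × {x44, x45}, {n, p} × {x44, x45}, {n, o, p} × {x44, x45}}; |τ_{X×Y}| = 25.

Enumerate products U × V with U ∈ τ_X, V ∈ τ_Y (deduplicated):
  ∅ × ∅ = {} (∅)
  {n} × {x44} = {(n,x44)}
  {n} × {x45} = {(n,x45)}
  {n} × {x44, x45} = {(n,x44), (n,x45)}
  {n, o} × {x44} = {(n,x44), (o,x44)}
  {n, p} × {x44} = {(n,x44), (p,x44)}
  {n, o} × {x45} = {(n,x45), (o,x45)}
  {n, p} × {x45} = {(n,x45), (p,x45)}
  {n, o, p} × {x44} = {(n,x44), (o,x44), (p,x44)}
  {n, o, p} × {x45} = {(n,x45), (o,x45), (p,x45)}
  {n, o} × {x44, x45} = {(n,x44), (n,x45), (o,x44), (o,x45)}
  {n, p} × {x44, x45} = {(n,x44), (n,x45), (p,x44), (p,x45)}
  {n, o, p} × {x44, x45} = {(n,x44), (n,x45), (o,x44), (o,x45), (p,x44), (p,x45)}
These 13 distinct sets form the basis B.
Close under arbitrary unions to get τ_{X×Y}; counting gives |τ_{X×Y}| = 25.
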